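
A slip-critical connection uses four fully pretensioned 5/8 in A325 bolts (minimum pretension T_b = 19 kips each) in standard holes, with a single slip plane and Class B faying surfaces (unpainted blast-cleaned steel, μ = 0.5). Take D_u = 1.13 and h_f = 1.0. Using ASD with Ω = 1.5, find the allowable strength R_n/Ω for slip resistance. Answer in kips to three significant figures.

R_n = μ · D_u · h_f · T_b · n_s · n_b = 0.5 × 1.13 × 1.0 × 19 × 1 × 4 = 42.94 kips.
Allowable strength R_n/Ω = 42.94 / 1.5 = 28.6 kips.

28.6 kips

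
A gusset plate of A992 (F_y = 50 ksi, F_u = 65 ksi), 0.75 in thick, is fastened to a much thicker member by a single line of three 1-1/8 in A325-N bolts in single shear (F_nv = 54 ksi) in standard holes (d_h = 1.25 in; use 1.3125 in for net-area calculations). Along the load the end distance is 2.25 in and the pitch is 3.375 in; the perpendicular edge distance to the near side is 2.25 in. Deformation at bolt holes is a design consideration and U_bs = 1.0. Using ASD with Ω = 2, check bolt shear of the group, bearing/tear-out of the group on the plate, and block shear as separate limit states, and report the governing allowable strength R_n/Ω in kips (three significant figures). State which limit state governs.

80.5 kips (bolt shear governs)

Bolt shear: A_b = π·1.125²/4 = 0.994 in²; R_n = 54 × 0.994 × 3 × 1 = 161 kips → 161 / 2 = 80.5 kips.
Bearing: edge l_c = 1.625, r_n = 95.06 kips; interior l_c = 2.125, r_n = 124.3 kips; R_n = 95.06 + 2·124.3 = 343.7 kips → 172 kips.
Block shear: A_gv = 6.75, A_nv = 4.289, A_nt = 1.195 in²; R_n = min(0.6F_uA_nv, 0.6F_yA_gv) + U_bs·F_u·A_nt = 245 kips → 122 kips.
Bolt shear governs: 80.5 kips.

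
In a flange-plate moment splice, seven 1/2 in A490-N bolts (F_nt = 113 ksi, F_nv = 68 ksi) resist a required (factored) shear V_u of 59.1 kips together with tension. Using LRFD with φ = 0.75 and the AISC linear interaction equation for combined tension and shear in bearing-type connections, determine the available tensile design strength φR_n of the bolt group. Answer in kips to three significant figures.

53.2 kips

A_b = π·0.5²/4 = 0.1963 in²; f_rv = 59.1 / (7 × 0.1963) = 43 ksi.
F'_nt = 1.3 F_nt − (F_nt / φF_nv) f_rv = 1.3·113 − (113/(0.75·68))·43 = 51.63 ksi, capped at F_nt → F'_nt = 51.63 ksi.
R_n = F'_nt · A_b · n = 51.63 × 0.1963 × 7 = 70.96 kips.
Design strength φR_n = 0.75 × 70.96 = 53.2 kips.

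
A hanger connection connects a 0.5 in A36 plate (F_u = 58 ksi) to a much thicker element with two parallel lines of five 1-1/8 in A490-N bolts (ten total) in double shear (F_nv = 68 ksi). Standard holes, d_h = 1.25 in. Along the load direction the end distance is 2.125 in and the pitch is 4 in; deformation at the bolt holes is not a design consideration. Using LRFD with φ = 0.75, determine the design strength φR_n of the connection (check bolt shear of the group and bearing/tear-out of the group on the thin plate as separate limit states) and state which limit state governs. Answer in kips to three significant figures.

Bolt shear: A_b = π·1.125²/4 = 0.994 in²; R_n = 68 × 0.994 × 10 × 2 = 1352 kips → 0.75 × 1352 = 1010 kips.
Bearing (1.5 l_c t F_u ≤ 3.0 d t F_u): upper limit = 3.0·1.125·0.5·58 = 97.88 kips.
  Edge l_c = 2.125 − 1.25/2 = 1.5 → r_n = 65.25 kips; interior l_c = 4 − 1.25 = 2.75 → r_n = 97.88 kips.
  R_n,bearing = 2·65.25 + 8·97.88 = 913.5 kips → 0.75 × 913.5 = 685 kips.
Bearing governs: 685 kips.

685 kips (bearing governs)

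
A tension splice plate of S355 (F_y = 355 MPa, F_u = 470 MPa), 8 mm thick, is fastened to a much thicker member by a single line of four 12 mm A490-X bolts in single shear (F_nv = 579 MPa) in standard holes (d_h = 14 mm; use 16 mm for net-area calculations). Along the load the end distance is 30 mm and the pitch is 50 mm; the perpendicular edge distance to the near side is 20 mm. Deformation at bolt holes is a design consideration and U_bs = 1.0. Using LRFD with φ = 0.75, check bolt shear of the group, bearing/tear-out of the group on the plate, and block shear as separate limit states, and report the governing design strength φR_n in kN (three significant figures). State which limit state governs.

196 kN (bolt shear governs)

Bolt shear: A_b = π·12²/4 = 113.1 mm²; R_n = 579 × 113.1 × 4 × 1 / 1000 = 261.9 kN → 0.75 × 261.9 = 196 kN.
Bearing: edge l_c = 23, r_n = 103.8 kN; interior l_c = 36, r_n = 108.3 kN; R_n = 103.8 + 3·108.3 = 428.6 kN → 321 kN.
Block shear: A_gv = 1440, A_nv = 992, A_nt = 96 mm²; R_n = min(0.6F_uA_nv, 0.6F_yA_gv) + U_bs·F_u·A_nt = 324.9 kN → 244 kN.
Bolt shear governs: 196 kN.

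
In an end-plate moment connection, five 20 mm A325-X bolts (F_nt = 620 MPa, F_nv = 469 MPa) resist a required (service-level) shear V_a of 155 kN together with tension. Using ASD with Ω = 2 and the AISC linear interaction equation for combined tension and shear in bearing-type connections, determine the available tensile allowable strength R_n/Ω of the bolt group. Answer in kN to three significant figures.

A_b = π·20²/4 = 314.2 mm²; f_rv = 155 × 1000 / (5 × 314.2) = 98.68 MPa.
F'_nt = 1.3 F_nt − (Ω F_nt / F_nv) f_rv = 1.3·620 − (2·620/469)·98.68 = 545.1 MPa, capped at F_nt → F'_nt = 545.1 MPa.
R_n = F'_nt · A_b · n = 545.1 × 314.2 × 5 / 1000 = 856.3 kN.
Allowable strength R_n/Ω = 856.3 / 2 = 428 kN.

428 kN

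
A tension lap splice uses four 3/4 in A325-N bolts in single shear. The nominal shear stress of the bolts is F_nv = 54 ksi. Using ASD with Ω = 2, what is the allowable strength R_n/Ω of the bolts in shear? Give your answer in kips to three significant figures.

A_b = π × 0.75² / 4 = 0.4418 in².
R_n = F_nv · A_b · n · n_s = 54 × 0.4418 × 4 × 1 = 95.43 kips.
Allowable strength R_n/Ω = 95.43 / 2 = 47.7 kips.

47.7 kips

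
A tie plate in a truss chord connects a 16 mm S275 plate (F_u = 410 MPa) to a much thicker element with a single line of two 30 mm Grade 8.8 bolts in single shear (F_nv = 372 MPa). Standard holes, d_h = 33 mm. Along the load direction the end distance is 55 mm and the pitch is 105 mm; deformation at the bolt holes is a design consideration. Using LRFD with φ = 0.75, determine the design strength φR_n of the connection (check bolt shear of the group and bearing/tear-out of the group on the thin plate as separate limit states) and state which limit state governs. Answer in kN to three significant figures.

394 kN (bolt shear governs)

Bolt shear: A_b = π·30²/4 = 706.9 mm²; R_n = 372 × 706.9 × 2 × 1 / 1000 = 525.9 kN → 0.75 × 525.9 = 394 kN.
Bearing (1.2 l_c t F_u ≤ 2.4 d t F_u): upper limit = 2.4·30·16·410 / 1000 = 472.3 kN.
  Edge l_c = 55 − 33/2 = 38.5 → r_n = 303.1 kN; interior l_c = 105 − 33 = 72 → r_n = 472.3 kN.
  R_n,bearing = 1·303.1 + 1·472.3 = 775.4 kN → 0.75 × 775.4 = 582 kN.
Bolt shear governs: 394 kN.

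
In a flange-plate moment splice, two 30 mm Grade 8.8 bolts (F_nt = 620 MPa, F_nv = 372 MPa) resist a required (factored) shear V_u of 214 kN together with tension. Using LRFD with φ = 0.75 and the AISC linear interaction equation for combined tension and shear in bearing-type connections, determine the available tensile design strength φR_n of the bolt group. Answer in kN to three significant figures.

498 kN

A_b = π·30²/4 = 706.9 mm²; f_rv = 214 × 1000 / (2 × 706.9) = 151.4 MPa.
F'_nt = 1.3 F_nt − (F_nt / φF_nv) f_rv = 1.3·620 − (620/(0.75·372))·151.4 = 469.6 MPa, capped at F_nt → F'_nt = 469.6 MPa.
R_n = F'_nt · A_b · n = 469.6 × 706.9 × 2 / 1000 = 663.9 kN.
Design strength φR_n = 0.75 × 663.9 = 498 kN.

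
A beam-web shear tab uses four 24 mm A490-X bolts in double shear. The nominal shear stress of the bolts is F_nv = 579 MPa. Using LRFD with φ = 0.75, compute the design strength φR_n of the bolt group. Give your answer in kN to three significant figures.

A_b = π × 24² / 4 = 452.4 mm².
R_n = F_nv · A_b · n · n_s = 579 × 452.4 × 4 × 2 / 1000 = 2095 kN.
Design strength φR_n = 0.75 × 2095 = 1570 kN.

1570 kN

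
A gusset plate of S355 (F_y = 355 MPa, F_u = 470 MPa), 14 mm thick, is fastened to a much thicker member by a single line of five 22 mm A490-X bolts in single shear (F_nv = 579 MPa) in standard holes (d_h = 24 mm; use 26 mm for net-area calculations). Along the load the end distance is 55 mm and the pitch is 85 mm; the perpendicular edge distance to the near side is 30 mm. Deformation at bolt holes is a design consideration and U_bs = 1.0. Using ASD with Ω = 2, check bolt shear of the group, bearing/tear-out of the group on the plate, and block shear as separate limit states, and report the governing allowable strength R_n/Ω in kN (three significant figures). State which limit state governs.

550 kN (bolt shear governs)

Bolt shear: A_b = π·22²/4 = 380.1 mm²; R_n = 579 × 380.1 × 5 × 1 / 1000 = 1100 kN → 1100 / 2 = 550 kN.
Bearing: edge l_c = 43, r_n = 339.5 kN; interior l_c = 61, r_n = 347.4 kN; R_n = 339.5 + 4·347.4 = 1729 kN → 865 kN.
Block shear: A_gv = 5530, A_nv = 3892, A_nt = 238 mm²; R_n = min(0.6F_uA_nv, 0.6F_yA_gv) + U_bs·F_u·A_nt = 1209 kN → 605 kN.
Bolt shear governs: 550 kN.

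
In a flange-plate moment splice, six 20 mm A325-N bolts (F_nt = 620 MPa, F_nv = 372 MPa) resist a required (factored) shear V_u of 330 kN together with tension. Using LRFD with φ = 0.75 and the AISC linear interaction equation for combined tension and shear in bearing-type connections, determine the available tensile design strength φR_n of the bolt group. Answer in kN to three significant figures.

A_b = π·20²/4 = 314.2 mm²; f_rv = 330 × 1000 / (6 × 314.2) = 175.1 MPa.
F'_nt = 1.3 F_nt − (F_nt / φF_nv) f_rv = 1.3·620 − (620/(0.75·372))·175.1 = 417 MPa, capped at F_nt → F'_nt = 417 MPa.
R_n = F'_nt · A_b · n = 417 × 314.2 × 6 / 1000 = 785.9 kN.
Design strength φR_n = 0.75 × 785.9 = 589 kN.

589 kN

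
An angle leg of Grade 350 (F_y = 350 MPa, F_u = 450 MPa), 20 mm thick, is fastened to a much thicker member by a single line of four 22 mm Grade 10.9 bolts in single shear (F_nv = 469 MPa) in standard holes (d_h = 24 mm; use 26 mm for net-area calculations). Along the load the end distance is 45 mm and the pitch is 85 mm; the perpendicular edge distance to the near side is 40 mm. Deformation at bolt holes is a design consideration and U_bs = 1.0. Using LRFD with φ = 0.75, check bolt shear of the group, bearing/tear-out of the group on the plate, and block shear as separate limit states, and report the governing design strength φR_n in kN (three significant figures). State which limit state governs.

Bolt shear: A_b = π·22²/4 = 380.1 mm²; R_n = 469 × 380.1 × 4 × 1 / 1000 = 713.1 kN → 0.75 × 713.1 = 535 kN.
Bearing: edge l_c = 33, r_n = 356.4 kN; interior l_c = 61, r_n = 475.2 kN; R_n = 356.4 + 3·475.2 = 1782 kN → 1340 kN.
Block shear: A_gv = 6000, A_nv = 4180, A_nt = 540 mm²; R_n = min(0.6F_uA_nv, 0.6F_yA_gv) + U_bs·F_u·A_nt = 1372 kN → 1030 kN.
Bolt shear governs: 535 kN.

535 kN (bolt shear governs)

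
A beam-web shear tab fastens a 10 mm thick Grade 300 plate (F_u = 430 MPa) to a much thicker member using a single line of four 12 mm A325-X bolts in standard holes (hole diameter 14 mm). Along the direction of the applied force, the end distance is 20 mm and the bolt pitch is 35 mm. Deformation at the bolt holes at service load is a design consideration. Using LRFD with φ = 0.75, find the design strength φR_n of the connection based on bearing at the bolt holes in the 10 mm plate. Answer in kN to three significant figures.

Per bolt r_n = 1.2 l_c t F_u ≤ 2.4 d t F_u; upper limit = 2.4 × 12 × 10 × 430 / 1000 = 123.8 kN.
Edge bolt: l_c = 20 − 14/2 = 13 mm → 1.2 × 13 × 10 × 430 / 1000 = 67.08 → r_n = 67.08 kN.
Interior bolts: l_c = 35 − 14 = 21 mm → 1.2 × 21 × 10 × 430 / 1000 = 108.4 → r_n = 108.4 kN.
R_n = 1 × 67.08 + 3 × 108.4 = 392.2 kN.
Design strength φR_n = 0.75 × 392.2 = 294 kN.

294 kN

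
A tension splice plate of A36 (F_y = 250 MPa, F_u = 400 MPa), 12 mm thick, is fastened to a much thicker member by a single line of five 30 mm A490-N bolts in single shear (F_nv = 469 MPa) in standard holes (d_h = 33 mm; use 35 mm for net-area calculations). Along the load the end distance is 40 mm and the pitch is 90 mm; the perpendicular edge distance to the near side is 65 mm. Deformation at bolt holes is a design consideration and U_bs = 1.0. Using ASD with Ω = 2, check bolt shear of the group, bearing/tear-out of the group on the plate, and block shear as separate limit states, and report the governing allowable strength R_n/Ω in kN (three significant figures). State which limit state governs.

Bolt shear: A_b = π·30²/4 = 706.9 mm²; R_n = 469 × 706.9 × 5 × 1 / 1000 = 1658 kN → 1658 / 2 = 829 kN.
Bearing: edge l_c = 23.5, r_n = 135.4 kN; interior l_c = 57, r_n = 328.3 kN; R_n = 135.4 + 4·328.3 = 1449 kN → 724 kN.
Block shear: A_gv = 4800, A_nv = 2910, A_nt = 570 mm²; R_n = min(0.6F_uA_nv, 0.6F_yA_gv) + U_bs·F_u·A_nt = 926.4 kN → 463 kN.
Block shear governs: 463 kN.

463 kN (block shear governs)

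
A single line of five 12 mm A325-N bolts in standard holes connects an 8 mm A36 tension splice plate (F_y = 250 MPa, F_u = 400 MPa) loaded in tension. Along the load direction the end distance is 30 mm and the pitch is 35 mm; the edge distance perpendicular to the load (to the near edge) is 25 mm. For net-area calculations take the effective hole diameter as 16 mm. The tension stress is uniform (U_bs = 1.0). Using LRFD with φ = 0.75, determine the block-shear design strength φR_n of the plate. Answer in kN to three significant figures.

Shear plane L_v = 30 + 4·35 = 170 mm; A_gv = 170 × 8 = 1360 mm².
A_nv = (170 − 4.5·16) × 8 = 784 mm².
A_nt = (25 − 0.5·16) × 8 = 136 mm².
0.6 F_u A_nv = 188.2 kN; 0.6 F_y A_gv = 204 kN → shear rupture governs the shear term.
R_n = 188.2 + 1.0 × 400 × 136 / 1000 = 242.6 kN.
Design strength φR_n = 0.75 × 242.6 = 182 kN.

182 kN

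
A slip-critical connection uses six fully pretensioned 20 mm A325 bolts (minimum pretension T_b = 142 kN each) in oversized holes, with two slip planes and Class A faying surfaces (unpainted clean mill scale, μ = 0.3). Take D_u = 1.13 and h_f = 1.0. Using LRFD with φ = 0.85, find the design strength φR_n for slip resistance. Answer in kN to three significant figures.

R_n = μ · D_u · h_f · T_b · n_s · n_b = 0.3 × 1.13 × 1.0 × 142 × 2 × 6 = 577.7 kN.
Design strength φR_n = 0.85 × 577.7 = 491 kN.

491 kN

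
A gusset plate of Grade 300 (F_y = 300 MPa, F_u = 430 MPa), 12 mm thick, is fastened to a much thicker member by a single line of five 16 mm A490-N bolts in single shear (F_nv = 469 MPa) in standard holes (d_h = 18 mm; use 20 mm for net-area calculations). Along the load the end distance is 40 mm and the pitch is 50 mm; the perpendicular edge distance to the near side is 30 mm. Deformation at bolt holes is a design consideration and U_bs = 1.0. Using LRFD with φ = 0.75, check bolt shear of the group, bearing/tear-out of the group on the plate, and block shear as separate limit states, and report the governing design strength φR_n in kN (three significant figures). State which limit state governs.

Bolt shear: A_b = π·16²/4 = 201.1 mm²; R_n = 469 × 201.1 × 5 × 1 / 1000 = 471.5 kN → 0.75 × 471.5 = 354 kN.
Bearing: edge l_c = 31, r_n = 192 kN; interior l_c = 32, r_n = 198.1 kN; R_n = 192 + 4·198.1 = 984.5 kN → 738 kN.
Block shear: A_gv = 2880, A_nv = 1800, A_nt = 240 mm²; R_n = min(0.6F_uA_nv, 0.6F_yA_gv) + U_bs·F_u·A_nt = 567.6 kN → 426 kN.
Bolt shear governs: 354 kN.

354 kN (bolt shear governs)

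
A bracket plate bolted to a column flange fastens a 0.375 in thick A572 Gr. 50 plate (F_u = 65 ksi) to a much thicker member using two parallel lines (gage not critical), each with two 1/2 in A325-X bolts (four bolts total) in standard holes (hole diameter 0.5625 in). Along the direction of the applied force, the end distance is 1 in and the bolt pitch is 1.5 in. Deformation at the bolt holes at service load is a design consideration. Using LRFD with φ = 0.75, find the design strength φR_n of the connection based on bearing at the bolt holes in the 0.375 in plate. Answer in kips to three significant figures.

Per bolt r_n = 1.2 l_c t F_u ≤ 2.4 d t F_u; upper limit = 2.4 × 0.5 × 0.375 × 65 = 29.25 kips.
Edge bolt: l_c = 1 − 0.5625/2 = 0.7188 in → 1.2 × 0.7188 × 0.375 × 65 = 21.02 → r_n = 21.02 kips.
Interior bolts: l_c = 1.5 − 0.5625 = 0.9375 in → 1.2 × 0.9375 × 0.375 × 65 = 27.42 → r_n = 27.42 kips.
R_n = 2 × 21.02 + 2 × 27.42 = 96.89 kips.
Design strength φR_n = 0.75 × 96.89 = 72.7 kips.

72.7 kips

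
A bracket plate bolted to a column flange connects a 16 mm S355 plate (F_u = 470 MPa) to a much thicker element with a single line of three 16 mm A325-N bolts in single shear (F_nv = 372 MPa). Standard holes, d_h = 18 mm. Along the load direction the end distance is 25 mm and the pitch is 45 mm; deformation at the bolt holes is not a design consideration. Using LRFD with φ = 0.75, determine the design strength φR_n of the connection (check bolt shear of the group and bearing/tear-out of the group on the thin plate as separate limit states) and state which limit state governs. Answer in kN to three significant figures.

Bolt shear: A_b = π·16²/4 = 201.1 mm²; R_n = 372 × 201.1 × 3 × 1 / 1000 = 224.4 kN → 0.75 × 224.4 = 168 kN.
Bearing (1.5 l_c t F_u ≤ 3.0 d t F_u): upper limit = 3.0·16·16·470 / 1000 = 361 kN.
  Edge l_c = 25 − 18/2 = 16 → r_n = 180.5 kN; interior l_c = 45 − 18 = 27 → r_n = 304.6 kN.
  R_n,bearing = 1·180.5 + 2·304.6 = 789.6 kN → 0.75 × 789.6 = 592 kN.
Bolt shear governs: 168 kN.

168 kN (bolt shear governs)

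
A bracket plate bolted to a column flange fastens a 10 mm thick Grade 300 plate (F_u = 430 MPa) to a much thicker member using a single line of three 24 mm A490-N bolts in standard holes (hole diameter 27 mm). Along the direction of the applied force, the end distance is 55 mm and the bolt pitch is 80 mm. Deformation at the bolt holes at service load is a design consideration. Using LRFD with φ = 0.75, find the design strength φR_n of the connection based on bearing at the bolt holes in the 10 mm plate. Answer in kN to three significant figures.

Per bolt r_n = 1.2 l_c t F_u ≤ 2.4 d t F_u; upper limit = 2.4 × 24 × 10 × 430 / 1000 = 247.7 kN.
Edge bolt: l_c = 55 − 27/2 = 41.5 mm → 1.2 × 41.5 × 10 × 430 / 1000 = 214.1 → r_n = 214.1 kN.
Interior bolts: l_c = 80 − 27 = 53 mm → 1.2 × 53 × 10 × 430 / 1000 = 273.5 → r_n = 247.7 kN.
R_n = 1 × 214.1 + 2 × 247.7 = 709.5 kN.
Design strength φR_n = 0.75 × 709.5 = 532 kN.

532 kN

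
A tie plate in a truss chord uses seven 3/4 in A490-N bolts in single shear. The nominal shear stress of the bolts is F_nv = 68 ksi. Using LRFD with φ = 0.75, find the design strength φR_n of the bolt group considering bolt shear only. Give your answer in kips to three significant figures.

A_b = π × 0.75² / 4 = 0.4418 in².
R_n = F_nv · A_b · n · n_s = 68 × 0.4418 × 7 × 1 = 210.3 kips.
Design strength φR_n = 0.75 × 210.3 = 158 kips.

158 kips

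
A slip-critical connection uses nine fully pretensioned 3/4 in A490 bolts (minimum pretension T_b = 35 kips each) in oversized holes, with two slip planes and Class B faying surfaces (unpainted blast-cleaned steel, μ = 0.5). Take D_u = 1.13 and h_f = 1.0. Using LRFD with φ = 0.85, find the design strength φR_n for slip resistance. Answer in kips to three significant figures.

303 kips

R_n = μ · D_u · h_f · T_b · n_s · n_b = 0.5 × 1.13 × 1.0 × 35 × 2 × 9 = 355.9 kips.
Design strength φR_n = 0.85 × 355.9 = 303 kips.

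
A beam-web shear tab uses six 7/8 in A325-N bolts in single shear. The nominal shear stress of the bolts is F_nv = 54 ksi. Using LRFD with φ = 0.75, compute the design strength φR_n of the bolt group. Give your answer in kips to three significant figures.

A_b = π × 0.875² / 4 = 0.6013 in².
R_n = F_nv · A_b · n · n_s = 54 × 0.6013 × 6 × 1 = 194.8 kips.
Design strength φR_n = 0.75 × 194.8 = 146 kips.

146 kips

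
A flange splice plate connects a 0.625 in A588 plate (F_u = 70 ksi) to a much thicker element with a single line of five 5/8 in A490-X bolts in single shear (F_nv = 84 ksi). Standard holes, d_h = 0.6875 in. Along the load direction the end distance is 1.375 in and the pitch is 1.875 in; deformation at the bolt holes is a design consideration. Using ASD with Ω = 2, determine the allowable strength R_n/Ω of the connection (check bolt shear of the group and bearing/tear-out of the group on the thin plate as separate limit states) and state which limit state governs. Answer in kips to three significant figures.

Bolt shear: A_b = π·0.625²/4 = 0.3068 in²; R_n = 84 × 0.3068 × 5 × 1 = 128.9 kips → 128.9 / 2 = 64.4 kips.
Bearing (1.2 l_c t F_u ≤ 2.4 d t F_u): upper limit = 2.4·0.625·0.625·70 = 65.62 kips.
  Edge l_c = 1.375 − 0.6875/2 = 1.031 → r_n = 54.14 kips; interior l_c = 1.875 − 0.6875 = 1.188 → r_n = 62.34 kips.
  R_n,bearing = 1·54.14 + 4·62.34 = 303.5 kips → 303.5 / 2 = 152 kips.
Bolt shear governs: 64.4 kips.

64.4 kips (bolt shear governs)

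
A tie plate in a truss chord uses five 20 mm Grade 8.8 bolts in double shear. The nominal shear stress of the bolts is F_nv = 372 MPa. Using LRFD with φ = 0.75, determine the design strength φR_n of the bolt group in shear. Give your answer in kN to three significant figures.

A_b = π × 20² / 4 = 314.2 mm².
R_n = F_nv · A_b · n · n_s = 372 × 314.2 × 5 × 2 / 1000 = 1169 kN.
Design strength φR_n = 0.75 × 1169 = 877 kN.

877 kN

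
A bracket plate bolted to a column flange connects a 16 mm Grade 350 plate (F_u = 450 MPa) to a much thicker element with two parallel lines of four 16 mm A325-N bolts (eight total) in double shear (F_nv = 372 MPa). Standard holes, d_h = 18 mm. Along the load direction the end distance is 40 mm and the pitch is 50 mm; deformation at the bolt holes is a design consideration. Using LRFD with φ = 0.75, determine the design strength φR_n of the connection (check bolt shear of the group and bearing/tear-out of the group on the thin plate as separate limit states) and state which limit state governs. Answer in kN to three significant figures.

Bolt shear: A_b = π·16²/4 = 201.1 mm²; R_n = 372 × 201.1 × 8 × 2 / 1000 = 1197 kN → 0.75 × 1197 = 898 kN.
Bearing (1.2 l_c t F_u ≤ 2.4 d t F_u): upper limit = 2.4·16·16·450 / 1000 = 276.5 kN.
  Edge l_c = 40 − 18/2 = 31 → r_n = 267.8 kN; interior l_c = 50 − 18 = 32 → r_n = 276.5 kN.
  R_n,bearing = 2·267.8 + 6·276.5 = 2195 kN → 0.75 × 2195 = 1650 kN.
Bolt shear governs: 898 kN.

898 kN (bolt shear governs)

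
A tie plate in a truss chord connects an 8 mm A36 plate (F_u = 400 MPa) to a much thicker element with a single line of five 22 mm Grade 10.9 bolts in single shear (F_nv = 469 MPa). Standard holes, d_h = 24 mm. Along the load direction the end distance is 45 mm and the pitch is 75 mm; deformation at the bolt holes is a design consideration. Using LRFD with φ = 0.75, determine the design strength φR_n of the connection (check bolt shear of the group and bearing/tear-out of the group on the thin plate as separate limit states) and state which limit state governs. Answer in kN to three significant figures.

Bolt shear: A_b = π·22²/4 = 380.1 mm²; R_n = 469 × 380.1 × 5 × 1 / 1000 = 891.4 kN → 0.75 × 891.4 = 669 kN.
Bearing (1.2 l_c t F_u ≤ 2.4 d t F_u): upper limit = 2.4·22·8·400 / 1000 = 169 kN.
  Edge l_c = 45 − 24/2 = 33 → r_n = 126.7 kN; interior l_c = 75 − 24 = 51 → r_n = 169 kN.
  R_n,bearing = 1·126.7 + 4·169 = 802.6 kN → 0.75 × 802.6 = 602 kN.
Bearing governs: 602 kN.

602 kN (bearing governs)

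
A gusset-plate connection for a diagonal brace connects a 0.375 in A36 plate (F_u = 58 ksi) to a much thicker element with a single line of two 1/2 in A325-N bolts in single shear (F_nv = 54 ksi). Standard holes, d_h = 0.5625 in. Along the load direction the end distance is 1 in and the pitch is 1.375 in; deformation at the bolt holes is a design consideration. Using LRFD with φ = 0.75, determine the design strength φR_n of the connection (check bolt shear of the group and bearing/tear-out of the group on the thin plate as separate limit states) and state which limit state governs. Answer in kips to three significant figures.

15.9 kips (bolt shear governs)

Bolt shear: A_b = π·0.5²/4 = 0.1963 in²; R_n = 54 × 0.1963 × 2 × 1 = 21.21 kips → 0.75 × 21.21 = 15.9 kips.
Bearing (1.2 l_c t F_u ≤ 2.4 d t F_u): upper limit = 2.4·0.5·0.375·58 = 26.1 kips.
  Edge l_c = 1 − 0.5625/2 = 0.7188 → r_n = 18.76 kips; interior l_c = 1.375 − 0.5625 = 0.8125 → r_n = 21.21 kips.
  R_n,bearing = 1·18.76 + 1·21.21 = 39.97 kips → 0.75 × 39.97 = 30 kips.
Bolt shear governs: 15.9 kips.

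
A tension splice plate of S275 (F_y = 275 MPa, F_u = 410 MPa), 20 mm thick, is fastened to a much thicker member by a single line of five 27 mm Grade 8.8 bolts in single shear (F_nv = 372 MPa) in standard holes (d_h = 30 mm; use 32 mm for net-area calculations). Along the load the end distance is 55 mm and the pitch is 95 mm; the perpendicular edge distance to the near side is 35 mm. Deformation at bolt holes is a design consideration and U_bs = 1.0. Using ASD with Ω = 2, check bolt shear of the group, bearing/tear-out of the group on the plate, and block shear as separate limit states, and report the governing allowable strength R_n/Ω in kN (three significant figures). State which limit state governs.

Bolt shear: A_b = π·27²/4 = 572.6 mm²; R_n = 372 × 572.6 × 5 × 1 / 1000 = 1065 kN → 1065 / 2 = 532 kN.
Bearing: edge l_c = 40, r_n = 393.6 kN; interior l_c = 65, r_n = 531.4 kN; R_n = 393.6 + 4·531.4 = 2519 kN → 1260 kN.
Block shear: A_gv = 8700, A_nv = 5820, A_nt = 380 mm²; R_n = min(0.6F_uA_nv, 0.6F_yA_gv) + U_bs·F_u·A_nt = 1588 kN → 794 kN.
Bolt shear governs: 532 kN.

532 kN (bolt shear governs)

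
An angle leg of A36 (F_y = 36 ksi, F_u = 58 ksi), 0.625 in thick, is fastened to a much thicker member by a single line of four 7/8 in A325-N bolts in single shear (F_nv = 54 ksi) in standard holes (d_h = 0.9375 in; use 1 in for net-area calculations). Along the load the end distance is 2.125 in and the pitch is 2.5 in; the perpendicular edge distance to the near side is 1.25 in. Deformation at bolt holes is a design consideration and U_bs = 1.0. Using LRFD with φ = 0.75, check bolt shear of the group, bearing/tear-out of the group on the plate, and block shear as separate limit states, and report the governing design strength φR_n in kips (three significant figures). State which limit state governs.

Bolt shear: A_b = π·0.875²/4 = 0.6013 in²; R_n = 54 × 0.6013 × 4 × 1 = 129.9 kips → 0.75 × 129.9 = 97.4 kips.
Bearing: edge l_c = 1.656, r_n = 72.05 kips; interior l_c = 1.562, r_n = 67.97 kips; R_n = 72.05 + 3·67.97 = 276 kips → 207 kips.
Block shear: A_gv = 6.016, A_nv = 3.828, A_nt = 0.4688 in²; R_n = min(0.6F_uA_nv, 0.6F_yA_gv) + U_bs·F_u·A_nt = 157.1 kips → 118 kips.
Bolt shear governs: 97.4 kips.

97.4 kips (bolt shear governs)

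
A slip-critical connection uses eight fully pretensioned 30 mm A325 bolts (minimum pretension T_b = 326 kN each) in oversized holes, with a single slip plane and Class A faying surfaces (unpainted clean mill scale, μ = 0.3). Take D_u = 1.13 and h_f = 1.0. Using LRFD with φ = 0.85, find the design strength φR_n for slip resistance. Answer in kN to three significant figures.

751 kN

R_n = μ · D_u · h_f · T_b · n_s · n_b = 0.3 × 1.13 × 1.0 × 326 × 1 × 8 = 884.1 kN.
Design strength φR_n = 0.85 × 884.1 = 751 kN.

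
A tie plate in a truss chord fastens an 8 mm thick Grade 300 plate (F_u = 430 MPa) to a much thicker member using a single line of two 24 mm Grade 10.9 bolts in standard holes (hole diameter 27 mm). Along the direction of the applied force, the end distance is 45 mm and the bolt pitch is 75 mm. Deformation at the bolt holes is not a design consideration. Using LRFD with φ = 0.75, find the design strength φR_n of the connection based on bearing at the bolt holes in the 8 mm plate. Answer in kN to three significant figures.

Per bolt r_n = 1.5 l_c t F_u ≤ 3.0 d t F_u; upper limit = 3.0 × 24 × 8 × 430 / 1000 = 247.7 kN.
Edge bolt: l_c = 45 − 27/2 = 31.5 mm → 1.5 × 31.5 × 8 × 430 / 1000 = 162.5 → r_n = 162.5 kN.
Interior bolts: l_c = 75 − 27 = 48 mm → 1.5 × 48 × 8 × 430 / 1000 = 247.7 → r_n = 247.7 kN.
R_n = 1 × 162.5 + 1 × 247.7 = 410.2 kN.
Design strength φR_n = 0.75 × 410.2 = 308 kN.

308 kN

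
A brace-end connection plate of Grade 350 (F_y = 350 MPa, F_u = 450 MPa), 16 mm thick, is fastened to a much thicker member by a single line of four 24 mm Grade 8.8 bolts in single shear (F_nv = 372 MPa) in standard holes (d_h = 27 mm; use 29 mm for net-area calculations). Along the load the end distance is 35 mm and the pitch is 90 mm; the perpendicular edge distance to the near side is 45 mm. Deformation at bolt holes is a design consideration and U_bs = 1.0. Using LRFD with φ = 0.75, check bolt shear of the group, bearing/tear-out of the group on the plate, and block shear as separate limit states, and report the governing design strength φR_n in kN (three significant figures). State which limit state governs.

Bolt shear: A_b = π·24²/4 = 452.4 mm²; R_n = 372 × 452.4 × 4 × 1 / 1000 = 673.2 kN → 0.75 × 673.2 = 505 kN.
Bearing: edge l_c = 21.5, r_n = 185.8 kN; interior l_c = 63, r_n = 414.7 kN; R_n = 185.8 + 3·414.7 = 1430 kN → 1070 kN.
Block shear: A_gv = 4880, A_nv = 3256, A_nt = 488 mm²; R_n = min(0.6F_uA_nv, 0.6F_yA_gv) + U_bs·F_u·A_nt = 1099 kN → 824 kN.
Bolt shear governs: 505 kN.

505 kN (bolt shear governs)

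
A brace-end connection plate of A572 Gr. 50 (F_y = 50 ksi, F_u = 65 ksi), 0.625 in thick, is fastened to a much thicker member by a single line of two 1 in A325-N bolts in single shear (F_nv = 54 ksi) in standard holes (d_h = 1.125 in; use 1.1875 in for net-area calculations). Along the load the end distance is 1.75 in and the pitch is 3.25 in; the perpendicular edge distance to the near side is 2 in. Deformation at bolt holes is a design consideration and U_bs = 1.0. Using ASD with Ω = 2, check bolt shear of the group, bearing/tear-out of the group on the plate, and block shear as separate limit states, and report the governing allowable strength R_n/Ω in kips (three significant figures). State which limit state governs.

Bolt shear: A_b = π·1²/4 = 0.7854 in²; R_n = 54 × 0.7854 × 2 × 1 = 84.82 kips → 84.82 / 2 = 42.4 kips.
Bearing: edge l_c = 1.188, r_n = 57.89 kips; interior l_c = 2.125, r_n = 97.5 kips; R_n = 57.89 + 1·97.5 = 155.4 kips → 77.7 kips.
Block shear: A_gv = 3.125, A_nv = 2.012, A_nt = 0.8789 in²; R_n = min(0.6F_uA_nv, 0.6F_yA_gv) + U_bs·F_u·A_nt = 135.6 kips → 67.8 kips.
Bolt shear governs: 42.4 kips.

42.4 kips (bolt shear governs)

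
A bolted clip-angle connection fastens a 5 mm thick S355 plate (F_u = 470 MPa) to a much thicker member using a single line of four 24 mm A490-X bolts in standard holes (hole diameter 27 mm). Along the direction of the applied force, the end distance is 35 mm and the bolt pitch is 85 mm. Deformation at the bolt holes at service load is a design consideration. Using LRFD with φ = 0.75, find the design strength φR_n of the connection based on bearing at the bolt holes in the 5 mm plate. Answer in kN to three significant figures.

Per bolt r_n = 1.2 l_c t F_u ≤ 2.4 d t F_u; upper limit = 2.4 × 24 × 5 × 470 / 1000 = 135.4 kN.
Edge bolt: l_c = 35 − 27/2 = 21.5 mm → 1.2 × 21.5 × 5 × 470 / 1000 = 60.63 → r_n = 60.63 kN.
Interior bolts: l_c = 85 − 27 = 58 mm → 1.2 × 58 × 5 × 470 / 1000 = 163.6 → r_n = 135.4 kN.
R_n = 1 × 60.63 + 3 × 135.4 = 466.7 kN.
Design strength φR_n = 0.75 × 466.7 = 350 kN.

350 kN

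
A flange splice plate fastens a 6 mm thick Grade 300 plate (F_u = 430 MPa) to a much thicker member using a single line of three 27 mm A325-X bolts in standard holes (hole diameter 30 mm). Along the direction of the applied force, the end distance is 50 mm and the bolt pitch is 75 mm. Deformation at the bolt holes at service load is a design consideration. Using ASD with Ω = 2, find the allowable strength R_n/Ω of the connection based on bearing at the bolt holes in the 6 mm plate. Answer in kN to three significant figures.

Per bolt r_n = 1.2 l_c t F_u ≤ 2.4 d t F_u; upper limit = 2.4 × 27 × 6 × 430 / 1000 = 167.2 kN.
Edge bolt: l_c = 50 − 30/2 = 35 mm → 1.2 × 35 × 6 × 430 / 1000 = 108.4 → r_n = 108.4 kN.
Interior bolts: l_c = 75 − 30 = 45 mm → 1.2 × 45 × 6 × 430 / 1000 = 139.3 → r_n = 139.3 kN.
R_n = 1 × 108.4 + 2 × 139.3 = 387 kN.
Allowable strength R_n/Ω = 387 / 2 = 194 kN.

194 kN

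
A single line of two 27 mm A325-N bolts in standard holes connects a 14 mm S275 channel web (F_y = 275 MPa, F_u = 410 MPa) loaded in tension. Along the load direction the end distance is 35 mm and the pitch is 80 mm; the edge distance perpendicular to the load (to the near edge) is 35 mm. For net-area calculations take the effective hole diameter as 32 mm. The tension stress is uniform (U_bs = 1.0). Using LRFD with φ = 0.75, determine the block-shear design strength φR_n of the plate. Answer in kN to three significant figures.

Shear plane L_v = 35 + 1·80 = 115 mm; A_gv = 115 × 14 = 1610 mm².
A_nv = (115 − 1.5·32) × 14 = 938 mm².
A_nt = (35 − 0.5·32) × 14 = 266 mm².
0.6 F_u A_nv = 230.7 kN; 0.6 F_y A_gv = 265.6 kN → shear rupture governs the shear term.
R_n = 230.7 + 1.0 × 410 × 266 / 1000 = 339.8 kN.
Design strength φR_n = 0.75 × 339.8 = 255 kN.

255 kN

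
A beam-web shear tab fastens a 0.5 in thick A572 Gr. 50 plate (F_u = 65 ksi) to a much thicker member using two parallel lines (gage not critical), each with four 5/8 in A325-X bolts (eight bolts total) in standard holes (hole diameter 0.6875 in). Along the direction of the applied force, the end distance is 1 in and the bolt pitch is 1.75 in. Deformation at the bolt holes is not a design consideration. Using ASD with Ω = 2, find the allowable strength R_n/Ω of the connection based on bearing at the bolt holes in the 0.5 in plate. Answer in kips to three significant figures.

Per bolt r_n = 1.5 l_c t F_u ≤ 3.0 d t F_u; upper limit = 3.0 × 0.625 × 0.5 × 65 = 60.94 kips.
Edge bolt: l_c = 1 − 0.6875/2 = 0.6562 in → 1.5 × 0.6562 × 0.5 × 65 = 31.99 → r_n = 31.99 kips.
Interior bolts: l_c = 1.75 − 0.6875 = 1.062 in → 1.5 × 1.062 × 0.5 × 65 = 51.8 → r_n = 51.8 kips.
R_n = 2 × 31.99 + 6 × 51.8 = 374.8 kips.
Allowable strength R_n/Ω = 374.8 / 2 = 187 kips.

187 kips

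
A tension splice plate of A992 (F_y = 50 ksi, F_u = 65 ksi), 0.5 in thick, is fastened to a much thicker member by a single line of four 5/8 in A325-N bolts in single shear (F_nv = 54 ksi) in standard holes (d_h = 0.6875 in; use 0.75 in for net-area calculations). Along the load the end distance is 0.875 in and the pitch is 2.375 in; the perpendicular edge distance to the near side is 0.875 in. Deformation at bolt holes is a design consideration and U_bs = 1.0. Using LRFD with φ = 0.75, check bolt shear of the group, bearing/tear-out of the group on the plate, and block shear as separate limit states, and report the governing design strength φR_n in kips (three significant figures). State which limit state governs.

Bolt shear: A_b = π·0.625²/4 = 0.3068 in²; R_n = 54 × 0.3068 × 4 × 1 = 66.27 kips → 0.75 × 66.27 = 49.7 kips.
Bearing: edge l_c = 0.5312, r_n = 20.72 kips; interior l_c = 1.688, r_n = 48.75 kips; R_n = 20.72 + 3·48.75 = 167 kips → 125 kips.
Block shear: A_gv = 4, A_nv = 2.688, A_nt = 0.25 in²; R_n = min(0.6F_uA_nv, 0.6F_yA_gv) + U_bs·F_u·A_nt = 121.1 kips → 90.8 kips.
Bolt shear governs: 49.7 kips.

49.7 kips (bolt shear governs)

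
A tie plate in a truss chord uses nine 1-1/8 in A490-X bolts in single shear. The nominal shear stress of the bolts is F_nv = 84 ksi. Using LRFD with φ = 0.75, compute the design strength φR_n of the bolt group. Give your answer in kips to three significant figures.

564 kips

A_b = π × 1.125² / 4 = 0.994 in².
R_n = F_nv · A_b · n · n_s = 84 × 0.994 × 9 × 1 = 751.5 kips.
Design strength φR_n = 0.75 × 751.5 = 564 kips.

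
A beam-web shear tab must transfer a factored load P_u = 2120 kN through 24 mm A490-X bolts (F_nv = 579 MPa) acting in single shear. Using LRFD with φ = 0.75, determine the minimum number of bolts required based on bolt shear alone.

11 bolts

A_b = π·24²/4 = 452.4 mm².
Per-bolt design strength φR_n = 0.75 × 579 × 452.4 × 1 / 1000 = 196.5 kN.
n ≥ 2120 / 196.5 = 10.79 → use 11 bolts.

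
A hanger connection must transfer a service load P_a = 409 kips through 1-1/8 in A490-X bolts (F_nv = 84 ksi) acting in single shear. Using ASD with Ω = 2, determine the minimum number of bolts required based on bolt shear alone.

10 bolts

A_b = π·1.125²/4 = 0.994 in².
Per-bolt allowable strength R_n/Ω = 84 × 0.994 × 1 / 2 = 41.75 kips.
n ≥ 409 / 41.75 = 9.797 → use 10 bolts.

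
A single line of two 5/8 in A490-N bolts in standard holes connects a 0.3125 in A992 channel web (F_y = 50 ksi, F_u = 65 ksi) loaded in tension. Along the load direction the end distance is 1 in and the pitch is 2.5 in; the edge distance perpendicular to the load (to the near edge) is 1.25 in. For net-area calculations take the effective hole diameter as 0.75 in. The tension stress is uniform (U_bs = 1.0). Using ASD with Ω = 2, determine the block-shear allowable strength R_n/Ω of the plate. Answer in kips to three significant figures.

23.4 kips

Shear plane L_v = 1 + 1·2.5 = 3.5 in; A_gv = 3.5 × 0.3125 = 1.094 in².
A_nv = (3.5 − 1.5·0.75) × 0.3125 = 0.7422 in².
A_nt = (1.25 − 0.5·0.75) × 0.3125 = 0.2734 in².
0.6 F_u A_nv = 28.95 kips; 0.6 F_y A_gv = 32.81 kips → shear rupture governs the shear term.
R_n = 28.95 + 1.0 × 65 × 0.2734 = 46.72 kips.
Allowable strength R_n/Ω = 46.72 / 2 = 23.4 kips.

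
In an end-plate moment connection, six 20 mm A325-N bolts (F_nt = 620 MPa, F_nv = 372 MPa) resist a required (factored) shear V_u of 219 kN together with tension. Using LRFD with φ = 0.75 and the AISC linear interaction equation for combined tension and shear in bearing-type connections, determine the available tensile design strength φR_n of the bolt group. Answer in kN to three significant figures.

774 kN

A_b = π·20²/4 = 314.2 mm²; f_rv = 219 × 1000 / (6 × 314.2) = 116.2 MPa.
F'_nt = 1.3 F_nt − (F_nt / φF_nv) f_rv = 1.3·620 − (620/(0.75·372))·116.2 = 547.8 MPa, capped at F_nt → F'_nt = 547.8 MPa.
R_n = F'_nt · A_b · n = 547.8 × 314.2 × 6 / 1000 = 1033 kN.
Design strength φR_n = 0.75 × 1033 = 774 kN.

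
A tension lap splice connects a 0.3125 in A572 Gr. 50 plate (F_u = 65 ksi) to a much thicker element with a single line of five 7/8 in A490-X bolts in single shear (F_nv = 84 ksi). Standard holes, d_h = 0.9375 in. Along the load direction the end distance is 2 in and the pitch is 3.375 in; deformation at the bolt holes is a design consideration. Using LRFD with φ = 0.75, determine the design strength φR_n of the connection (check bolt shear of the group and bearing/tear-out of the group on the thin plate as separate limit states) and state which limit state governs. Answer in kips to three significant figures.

Bolt shear: A_b = π·0.875²/4 = 0.6013 in²; R_n = 84 × 0.6013 × 5 × 1 = 252.6 kips → 0.75 × 252.6 = 189 kips.
Bearing (1.2 l_c t F_u ≤ 2.4 d t F_u): upper limit = 2.4·0.875·0.3125·65 = 42.66 kips.
  Edge l_c = 2 − 0.9375/2 = 1.531 → r_n = 37.32 kips; interior l_c = 3.375 − 0.9375 = 2.438 → r_n = 42.66 kips.
  R_n,bearing = 1·37.32 + 4·42.66 = 207.9 kips → 0.75 × 207.9 = 156 kips.
Bearing governs: 156 kips.

156 kips (bearing governs)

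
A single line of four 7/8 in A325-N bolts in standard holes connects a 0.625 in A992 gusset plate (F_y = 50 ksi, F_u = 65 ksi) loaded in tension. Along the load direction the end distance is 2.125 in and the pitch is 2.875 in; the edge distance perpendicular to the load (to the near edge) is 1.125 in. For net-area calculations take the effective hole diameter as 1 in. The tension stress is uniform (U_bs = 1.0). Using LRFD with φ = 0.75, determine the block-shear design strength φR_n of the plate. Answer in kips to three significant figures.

152 kips

Shear plane L_v = 2.125 + 3·2.875 = 10.75 in; A_gv = 10.75 × 0.625 = 6.719 in².
A_nv = (10.75 − 3.5·1) × 0.625 = 4.531 in².
A_nt = (1.125 − 0.5·1) × 0.625 = 0.3906 in².
0.6 F_u A_nv = 176.7 kips; 0.6 F_y A_gv = 201.6 kips → shear rupture governs the shear term.
R_n = 176.7 + 1.0 × 65 × 0.3906 = 202.1 kips.
Design strength φR_n = 0.75 × 202.1 = 152 kips.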